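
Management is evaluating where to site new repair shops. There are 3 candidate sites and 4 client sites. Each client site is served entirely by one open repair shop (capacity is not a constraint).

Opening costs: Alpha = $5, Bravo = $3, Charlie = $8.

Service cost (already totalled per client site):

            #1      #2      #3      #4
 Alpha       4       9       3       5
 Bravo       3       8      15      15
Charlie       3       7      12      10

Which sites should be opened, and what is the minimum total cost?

For any fixed open set, each client site goes to its cheapest open site; total = fixed + service.
{Alpha}: #1→Alpha 4, #2→Alpha 9, #3→Alpha 3, #4→Alpha 5. Service 21; fixed 5; total 26.
{Alpha, Bravo}: #1→Bravo 3, #2→Bravo 8, #3→Alpha 3, #4→Alpha 5. Service 19; fixed 8; total 27.
{Alpha, Charlie}: service 18 + fixed 13 = 31
{Alpha, Bravo, Charlie}: service 18 + fixed 16 = 34
(All 7 nonempty subsets were checked; Alpha only is lowest.)

Open Alpha only; minimum total cost 26.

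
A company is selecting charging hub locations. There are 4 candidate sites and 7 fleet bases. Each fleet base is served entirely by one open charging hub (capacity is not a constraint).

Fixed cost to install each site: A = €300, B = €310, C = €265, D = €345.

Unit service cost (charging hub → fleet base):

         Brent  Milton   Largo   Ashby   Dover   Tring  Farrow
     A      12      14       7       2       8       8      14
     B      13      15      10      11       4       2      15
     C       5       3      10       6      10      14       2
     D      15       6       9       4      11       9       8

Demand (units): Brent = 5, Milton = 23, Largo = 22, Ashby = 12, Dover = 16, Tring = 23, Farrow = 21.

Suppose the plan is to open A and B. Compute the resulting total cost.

Each fleet base is assigned to its cheapest site among the open ones.
{A, B}: Brent→A 12·5=60, Milton→A 14·23=322, Largo→A 7·22=154, Ashby→A 2·12=24, Dover→B 4·16=64, Tring→B 2·23=46, Farrow→A 14·21=294. Service 964; fixed 610; total 1574.

Total cost: 1574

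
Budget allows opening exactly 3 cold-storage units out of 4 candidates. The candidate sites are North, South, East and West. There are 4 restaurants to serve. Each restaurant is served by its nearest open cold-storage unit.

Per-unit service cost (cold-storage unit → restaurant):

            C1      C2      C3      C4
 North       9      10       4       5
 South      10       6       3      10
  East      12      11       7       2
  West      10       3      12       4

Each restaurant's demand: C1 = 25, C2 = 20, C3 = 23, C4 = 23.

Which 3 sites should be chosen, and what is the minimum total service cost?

Choose North, East and West; total service cost 423.

With exactly 3 open, each restaurant uses its cheapest among the chosen.
{North, East, West}: C1→North 9·25=225, C2→West 3·20=60, C3→North 4·23=92, C4→East 2·23=46. Service cost 423.
{South, East, West}: service cost 425
{North, South, West}: service cost 446
Among all 4 size-3 choices, {North, East, West} is lowest.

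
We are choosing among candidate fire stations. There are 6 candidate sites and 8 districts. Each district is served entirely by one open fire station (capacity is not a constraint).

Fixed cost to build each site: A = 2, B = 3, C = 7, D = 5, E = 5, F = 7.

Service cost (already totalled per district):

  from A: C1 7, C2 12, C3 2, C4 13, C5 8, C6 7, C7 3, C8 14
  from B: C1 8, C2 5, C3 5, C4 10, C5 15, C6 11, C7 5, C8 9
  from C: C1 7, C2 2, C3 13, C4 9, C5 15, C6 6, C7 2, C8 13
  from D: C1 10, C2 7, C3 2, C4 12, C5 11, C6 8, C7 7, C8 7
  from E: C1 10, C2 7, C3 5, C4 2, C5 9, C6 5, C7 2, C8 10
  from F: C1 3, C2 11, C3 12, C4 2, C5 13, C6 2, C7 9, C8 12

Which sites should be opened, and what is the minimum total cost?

For any fixed open set, each district goes to its cheapest open site; total = fixed + service.
{A, B, F}: C1→F 3, C2→B 5, C3→A 2, C4→F 2, C5→A 8, C6→F 2, C7→A 3, C8→B 9. Service 34; fixed 12; total 46.
{A, D, F}: service 34 + fixed 14 = 48
{A, B, C, F}: service 30 + fixed 19 = 49
{A, B, C, D, E, F}: service 28 + fixed 29 = 57
No other subset beats 46.

Open A, B and F; minimum total cost 46.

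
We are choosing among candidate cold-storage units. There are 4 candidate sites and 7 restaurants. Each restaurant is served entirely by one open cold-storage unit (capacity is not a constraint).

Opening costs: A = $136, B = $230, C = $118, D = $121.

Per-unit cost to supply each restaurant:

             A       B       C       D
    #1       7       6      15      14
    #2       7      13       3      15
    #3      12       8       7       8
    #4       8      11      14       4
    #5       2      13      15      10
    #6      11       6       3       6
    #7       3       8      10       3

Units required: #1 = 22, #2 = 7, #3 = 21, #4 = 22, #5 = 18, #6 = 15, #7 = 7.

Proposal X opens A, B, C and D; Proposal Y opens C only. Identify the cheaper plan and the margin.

Proposal X: {A, B, C, D}: #1→B 6·22=132, #2→C 3·7=21, #3→C 7·21=147, #4→D 4·22=88, #5→A 2·18=36, #6→C 3·15=45, #7→A 3·7=21. Service 490; fixed 605; total 1095.
Proposal Y: {C}: #1→C 15·22=330, #2→C 3·7=21, #3→C 7·21=147, #4→C 14·22=308, #5→C 15·18=270, #6→C 3·15=45, #7→C 10·7=70. Service 1191; fixed 118; total 1309.
Difference: |1095 − 1309| = 214.

Proposal X is cheaper by 214.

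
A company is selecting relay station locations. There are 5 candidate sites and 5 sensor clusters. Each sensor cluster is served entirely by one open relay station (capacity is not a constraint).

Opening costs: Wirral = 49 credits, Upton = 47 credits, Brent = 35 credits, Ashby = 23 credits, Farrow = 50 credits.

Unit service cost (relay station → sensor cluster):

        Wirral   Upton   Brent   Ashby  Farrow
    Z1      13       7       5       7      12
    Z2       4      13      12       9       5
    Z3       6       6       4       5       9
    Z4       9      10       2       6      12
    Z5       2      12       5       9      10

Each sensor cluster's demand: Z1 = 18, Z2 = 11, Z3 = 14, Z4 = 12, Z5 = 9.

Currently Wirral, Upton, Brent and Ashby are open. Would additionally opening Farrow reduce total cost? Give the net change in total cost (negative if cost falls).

No — net change +50 (cost rises by 50).

Current service cost with {Wirral, Upton, Brent, Ashby}: 232.
Adding Farrow: each sensor cluster re-picks its cheapest; new service cost 232, saving 0.
Extra fixed cost: 50. Net change = 50 − 0 = 50.
(Totals: 386 → 436.)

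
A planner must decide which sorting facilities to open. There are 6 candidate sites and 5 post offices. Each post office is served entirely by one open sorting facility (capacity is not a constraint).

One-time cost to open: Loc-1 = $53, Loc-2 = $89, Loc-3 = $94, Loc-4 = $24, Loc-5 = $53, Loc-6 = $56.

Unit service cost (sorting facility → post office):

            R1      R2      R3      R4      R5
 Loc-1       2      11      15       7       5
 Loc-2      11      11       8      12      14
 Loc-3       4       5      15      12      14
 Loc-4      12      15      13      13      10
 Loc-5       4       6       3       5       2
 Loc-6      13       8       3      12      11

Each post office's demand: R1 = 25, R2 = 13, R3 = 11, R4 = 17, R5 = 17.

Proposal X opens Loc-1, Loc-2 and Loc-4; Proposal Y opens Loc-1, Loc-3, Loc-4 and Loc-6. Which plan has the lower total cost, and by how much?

Proposal X: {Loc-1, Loc-2, Loc-4}: R1→Loc-1 2·25=50, R2→Loc-1 11·13=143, R3→Loc-2 8·11=88, R4→Loc-1 7·17=119, R5→Loc-1 5·17=85. Service 485; fixed 166; total 651.
Proposal Y: {Loc-1, Loc-3, Loc-4, Loc-6}: R1→Loc-1 2·25=50, R2→Loc-3 5·13=65, R3→Loc-6 3·11=33, R4→Loc-1 7·17=119, R5→Loc-1 5·17=85. Service 352; fixed 227; total 579.
Difference: |651 − 579| = 72.

Proposal Y is cheaper by 72.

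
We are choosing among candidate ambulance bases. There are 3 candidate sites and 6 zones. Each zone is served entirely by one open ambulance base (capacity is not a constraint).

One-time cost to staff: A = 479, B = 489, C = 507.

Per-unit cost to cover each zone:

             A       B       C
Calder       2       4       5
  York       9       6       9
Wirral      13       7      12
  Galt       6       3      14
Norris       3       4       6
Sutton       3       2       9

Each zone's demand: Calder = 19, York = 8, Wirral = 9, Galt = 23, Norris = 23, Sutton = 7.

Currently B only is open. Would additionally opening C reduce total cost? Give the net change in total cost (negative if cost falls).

Current service cost with {B}: 362.
Adding C: each zone re-picks its cheapest; new service cost 362, saving 0.
Extra fixed cost: 507. Net change = 507 − 0 = 507.
(Totals: 851 → 1358.)

No — net change +507 (cost rises by 507).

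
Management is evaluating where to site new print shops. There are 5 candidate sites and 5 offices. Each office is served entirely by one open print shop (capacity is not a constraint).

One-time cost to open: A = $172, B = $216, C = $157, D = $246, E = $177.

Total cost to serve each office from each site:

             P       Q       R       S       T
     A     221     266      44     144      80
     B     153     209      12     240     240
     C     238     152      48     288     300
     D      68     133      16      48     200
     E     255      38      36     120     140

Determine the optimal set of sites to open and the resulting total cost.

For any fixed open set, each office goes to its cheapest open site; total = fixed + service.
{D}: P→D 68, Q→D 133, R→D 16, S→D 48, T→D 200. Service 465; fixed 246; total 711.
{D, E}: service 310 + fixed 423 = 733
{A, D}: P→D 68, Q→D 133, R→D 16, S→D 48, T→A 80. Service 345; fixed 418; total 763.
{A, B, C, D, E}: service 246 + fixed 968 = 1214
No other subset beats 711.

Open D only; minimum total cost 711.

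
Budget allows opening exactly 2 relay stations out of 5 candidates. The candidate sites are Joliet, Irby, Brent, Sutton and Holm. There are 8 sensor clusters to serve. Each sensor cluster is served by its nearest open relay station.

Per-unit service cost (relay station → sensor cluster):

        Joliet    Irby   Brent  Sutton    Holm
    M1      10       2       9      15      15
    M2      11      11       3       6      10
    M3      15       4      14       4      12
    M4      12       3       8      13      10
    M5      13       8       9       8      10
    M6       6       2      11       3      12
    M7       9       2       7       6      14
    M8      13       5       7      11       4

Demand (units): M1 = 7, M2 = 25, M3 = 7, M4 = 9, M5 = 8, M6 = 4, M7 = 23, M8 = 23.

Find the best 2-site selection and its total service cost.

Choose Irby and Brent; total service cost 377.

With exactly 2 open, each sensor cluster uses its cheapest among the chosen.
{Irby, Brent}: M1→Irby 2·7=14, M2→Brent 3·25=75, M3→Irby 4·7=28, M4→Irby 3·9=27, M5→Irby 8·8=64, M6→Irby 2·4=8, M7→Irby 2·23=46, M8→Irby 5·23=115. Service cost 377.
{Irby, Sutton}: service cost 452
{Irby, Holm}: service cost 529
Among all 10 size-2 choices, {Irby, Brent} is lowest.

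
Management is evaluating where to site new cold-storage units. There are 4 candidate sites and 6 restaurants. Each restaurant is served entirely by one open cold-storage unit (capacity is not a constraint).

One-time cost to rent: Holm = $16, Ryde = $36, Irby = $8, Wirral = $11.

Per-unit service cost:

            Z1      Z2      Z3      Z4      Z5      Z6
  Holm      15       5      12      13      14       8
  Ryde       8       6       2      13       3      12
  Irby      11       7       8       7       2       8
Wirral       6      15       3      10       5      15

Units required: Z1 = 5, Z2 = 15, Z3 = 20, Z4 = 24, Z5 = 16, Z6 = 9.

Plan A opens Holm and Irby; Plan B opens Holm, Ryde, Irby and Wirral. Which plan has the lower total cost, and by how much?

Plan A: {Holm, Irby}: Z1→Irby 11·5=55, Z2→Holm 5·15=75, Z3→Irby 8·20=160, Z4→Irby 7·24=168, Z5→Irby 2·16=32, Z6→Holm 8·9=72. Service 562; fixed 24; total 586.
Plan B: {Holm, Ryde, Irby, Wirral}: Z1→Wirral 6·5=30, Z2→Holm 5·15=75, Z3→Ryde 2·20=40, Z4→Irby 7·24=168, Z5→Irby 2·16=32, Z6→Holm 8·9=72. Service 417; fixed 71; total 488.
Difference: |586 − 488| = 98.

Plan B is cheaper by 98.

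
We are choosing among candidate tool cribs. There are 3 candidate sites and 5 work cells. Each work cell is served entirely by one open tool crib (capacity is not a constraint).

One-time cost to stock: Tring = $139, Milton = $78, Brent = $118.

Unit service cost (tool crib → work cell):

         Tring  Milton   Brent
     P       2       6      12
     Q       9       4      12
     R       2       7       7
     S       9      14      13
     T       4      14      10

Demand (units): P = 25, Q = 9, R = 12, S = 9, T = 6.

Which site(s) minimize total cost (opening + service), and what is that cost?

For any fixed open set, each work cell goes to its cheapest open site; total = fixed + service.
{Tring}: P→Tring 2·25=50, Q→Tring 9·9=81, R→Tring 2·12=24, S→Tring 9·9=81, T→Tring 4·6=24. Service 260; fixed 139; total 399.
{Tring, Milton}: service 215 + fixed 217 = 432
{Tring, Brent}: P→Tring 2·25=50, Q→Tring 9·9=81, R→Tring 2·12=24, S→Tring 9·9=81, T→Tring 4·6=24. Service 260; fixed 257; total 517.
{Tring, Milton, Brent}: service 215 + fixed 335 = 550
(All 7 nonempty subsets were checked; Tring only is lowest.)

Open Tring only; minimum total cost 399.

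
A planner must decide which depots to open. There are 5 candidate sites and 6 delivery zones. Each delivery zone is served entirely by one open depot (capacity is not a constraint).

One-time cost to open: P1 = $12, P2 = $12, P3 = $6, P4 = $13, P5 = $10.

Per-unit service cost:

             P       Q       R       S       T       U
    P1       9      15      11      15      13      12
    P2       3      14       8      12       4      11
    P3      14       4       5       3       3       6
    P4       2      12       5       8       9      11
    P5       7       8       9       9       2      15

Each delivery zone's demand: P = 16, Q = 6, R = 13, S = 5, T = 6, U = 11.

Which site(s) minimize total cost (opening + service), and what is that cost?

For any fixed open set, each delivery zone goes to its cheapest open site; total = fixed + service.
{P3, P4}: P→P4 2·16=32, Q→P3 4·6=24, R→P3 5·13=65, S→P3 3·5=15, T→P3 3·6=18, U→P3 6·11=66. Service 220; fixed 19; total 239.
{P3, P4, P5}: P→P4 2·16=32, Q→P3 4·6=24, R→P3 5·13=65, S→P3 3·5=15, T→P5 2·6=12, U→P3 6·11=66. Service 214; fixed 29; total 243.
{P1, P3, P4}: service 220 + fixed 31 = 251
{P1, P2, P3, P4, P5}: service 214 + fixed 53 = 267
No other subset beats 239.

Open P3 and P4; minimum total cost 239.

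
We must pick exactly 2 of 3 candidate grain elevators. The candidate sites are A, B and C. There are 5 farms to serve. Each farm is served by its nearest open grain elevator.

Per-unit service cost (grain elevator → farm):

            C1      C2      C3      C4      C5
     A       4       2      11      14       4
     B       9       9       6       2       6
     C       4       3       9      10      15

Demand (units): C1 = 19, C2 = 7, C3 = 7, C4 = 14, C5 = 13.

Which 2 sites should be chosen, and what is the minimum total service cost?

Choose A and B; total service cost 212.

With exactly 2 open, each farm uses its cheapest among the chosen.
{A, B}: C1→A 4·19=76, C2→A 2·7=14, C3→B 6·7=42, C4→B 2·14=28, C5→A 4·13=52. Service cost 212.
{B, C}: service cost 245
{A, C}: service cost 345
Among all 3 size-2 choices, {A, B} is lowest.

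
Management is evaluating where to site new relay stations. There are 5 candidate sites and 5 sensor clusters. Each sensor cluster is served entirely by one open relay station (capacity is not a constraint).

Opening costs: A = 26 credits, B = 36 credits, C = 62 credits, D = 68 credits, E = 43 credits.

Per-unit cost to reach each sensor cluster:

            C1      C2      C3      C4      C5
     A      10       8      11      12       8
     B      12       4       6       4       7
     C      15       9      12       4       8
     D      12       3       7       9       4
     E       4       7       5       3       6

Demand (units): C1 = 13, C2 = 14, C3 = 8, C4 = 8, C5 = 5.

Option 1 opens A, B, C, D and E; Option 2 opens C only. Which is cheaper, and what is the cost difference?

Option 1 is cheaper by 138.

Option 1: {A, B, C, D, E}: C1→E 4·13=52, C2→D 3·14=42, C3→E 5·8=40, C4→E 3·8=24, C5→D 4·5=20. Service 178; fixed 235; total 413.
Option 2: {C}: C1→C 15·13=195, C2→C 9·14=126, C3→C 12·8=96, C4→C 4·8=32, C5→C 8·5=40. Service 489; fixed 62; total 551.
Difference: |413 − 551| = 138.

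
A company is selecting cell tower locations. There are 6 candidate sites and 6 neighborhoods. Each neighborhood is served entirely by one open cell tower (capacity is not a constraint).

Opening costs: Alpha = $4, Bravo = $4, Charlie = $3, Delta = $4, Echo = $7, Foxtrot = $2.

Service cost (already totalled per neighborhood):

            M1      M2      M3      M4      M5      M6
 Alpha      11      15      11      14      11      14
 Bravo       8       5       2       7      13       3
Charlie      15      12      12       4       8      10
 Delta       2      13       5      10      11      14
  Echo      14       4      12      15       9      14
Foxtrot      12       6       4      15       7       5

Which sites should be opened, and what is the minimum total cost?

Open Bravo, Charlie and Delta; minimum total cost 35.

For any fixed open set, each neighborhood goes to its cheapest open site; total = fixed + service.
{Bravo, Charlie, Delta}: M1→Delta 2, M2→Bravo 5, M3→Bravo 2, M4→Charlie 4, M5→Charlie 8, M6→Bravo 3. Service 24; fixed 11; total 35.
{Bravo, Charlie, Delta, Foxtrot}: service 23 + fixed 13 = 36
{Bravo, Delta, Foxtrot}: M1→Delta 2, M2→Bravo 5, M3→Bravo 2, M4→Bravo 7, M5→Foxtrot 7, M6→Bravo 3. Service 26; fixed 10; total 36.
{Alpha, Bravo, Charlie, Delta, Echo, Foxtrot}: M1→Delta 2, M2→Echo 4, M3→Bravo 2, M4→Charlie 4, M5→Foxtrot 7, M6→Bravo 3. Service 22; fixed 24; total 46.
No other subset beats 35.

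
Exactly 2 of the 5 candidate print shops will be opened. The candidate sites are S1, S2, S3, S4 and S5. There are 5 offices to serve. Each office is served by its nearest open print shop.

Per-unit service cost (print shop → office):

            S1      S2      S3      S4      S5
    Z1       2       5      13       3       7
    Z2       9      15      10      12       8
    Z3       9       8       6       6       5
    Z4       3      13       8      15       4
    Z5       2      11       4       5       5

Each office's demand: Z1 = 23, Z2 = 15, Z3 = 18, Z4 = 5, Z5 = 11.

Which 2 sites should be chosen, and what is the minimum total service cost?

Choose S1 and S5; total service cost 293.

With exactly 2 open, each office uses its cheapest among the chosen.
{S1, S5}: Z1→S1 2·23=46, Z2→S5 8·15=120, Z3→S5 5·18=90, Z4→S1 3·5=15, Z5→S1 2·11=22. Service cost 293.
{S1, S3}: service cost 326
{S1, S4}: service cost 326
Among all 10 size-2 choices, {S1, S5} is lowest.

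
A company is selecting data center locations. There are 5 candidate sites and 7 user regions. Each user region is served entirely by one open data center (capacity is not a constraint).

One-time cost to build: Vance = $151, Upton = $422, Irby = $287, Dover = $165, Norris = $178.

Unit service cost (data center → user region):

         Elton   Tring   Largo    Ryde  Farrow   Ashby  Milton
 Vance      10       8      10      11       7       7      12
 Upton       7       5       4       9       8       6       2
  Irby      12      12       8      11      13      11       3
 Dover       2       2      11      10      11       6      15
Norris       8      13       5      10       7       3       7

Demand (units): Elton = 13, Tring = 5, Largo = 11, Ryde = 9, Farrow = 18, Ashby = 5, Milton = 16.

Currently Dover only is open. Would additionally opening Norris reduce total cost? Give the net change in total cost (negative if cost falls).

Current service cost with {Dover}: 715.
Adding Norris: each user region re-picks its cheapest; new service cost 434, saving 281.
Extra fixed cost: 178. Net change = 178 − 281 = -103.
(Totals: 880 → 777.)

Yes — net change −103 (cost falls by 103).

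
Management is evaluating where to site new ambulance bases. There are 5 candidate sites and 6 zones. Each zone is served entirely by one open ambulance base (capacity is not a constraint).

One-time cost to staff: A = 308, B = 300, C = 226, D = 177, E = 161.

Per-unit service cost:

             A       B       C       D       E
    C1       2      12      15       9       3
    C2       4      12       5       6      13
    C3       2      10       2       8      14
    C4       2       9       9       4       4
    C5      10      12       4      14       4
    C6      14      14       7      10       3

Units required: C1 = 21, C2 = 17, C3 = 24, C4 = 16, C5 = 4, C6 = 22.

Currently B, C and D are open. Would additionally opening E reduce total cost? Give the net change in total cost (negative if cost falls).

Yes — net change −53 (cost falls by 53).

Current service cost with {B, C, D}: 556.
Adding E: each zone re-picks its cheapest; new service cost 342, saving 214.
Extra fixed cost: 161. Net change = 161 − 214 = -53.
(Totals: 1259 → 1206.)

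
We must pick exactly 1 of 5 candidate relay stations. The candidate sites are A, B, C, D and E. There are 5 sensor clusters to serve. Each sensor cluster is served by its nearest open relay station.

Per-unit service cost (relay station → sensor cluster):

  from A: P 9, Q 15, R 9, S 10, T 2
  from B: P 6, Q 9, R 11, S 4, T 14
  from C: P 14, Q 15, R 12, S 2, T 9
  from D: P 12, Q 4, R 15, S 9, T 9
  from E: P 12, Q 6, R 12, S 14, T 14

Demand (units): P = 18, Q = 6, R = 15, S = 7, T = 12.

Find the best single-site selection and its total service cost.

Choose A only; total service cost 481.

With exactly 1 open, each sensor cluster uses its cheapest among the chosen.
{A}: P→A 9·18=162, Q→A 15·6=90, R→A 9·15=135, S→A 10·7=70, T→A 2·12=24. Service cost 481.
{B}: service cost 523
{D}: service cost 636
Among all 5 size-1 choices, {A} is lowest.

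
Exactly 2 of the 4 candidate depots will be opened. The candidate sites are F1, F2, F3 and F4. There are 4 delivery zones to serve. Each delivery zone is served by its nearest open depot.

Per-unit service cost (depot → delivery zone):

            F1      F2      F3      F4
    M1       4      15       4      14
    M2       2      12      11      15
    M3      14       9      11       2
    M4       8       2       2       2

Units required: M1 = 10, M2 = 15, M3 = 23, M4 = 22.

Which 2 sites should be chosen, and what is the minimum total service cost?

Choose F1 and F4; total service cost 160.

With exactly 2 open, each delivery zone uses its cheapest among the chosen.
{F1, F4}: M1→F1 4·10=40, M2→F1 2·15=30, M3→F4 2·23=46, M4→F4 2·22=44. Service cost 160.
{F3, F4}: service cost 295
{F1, F2}: service cost 321
Among all 6 size-2 choices, {F1, F4} is lowest.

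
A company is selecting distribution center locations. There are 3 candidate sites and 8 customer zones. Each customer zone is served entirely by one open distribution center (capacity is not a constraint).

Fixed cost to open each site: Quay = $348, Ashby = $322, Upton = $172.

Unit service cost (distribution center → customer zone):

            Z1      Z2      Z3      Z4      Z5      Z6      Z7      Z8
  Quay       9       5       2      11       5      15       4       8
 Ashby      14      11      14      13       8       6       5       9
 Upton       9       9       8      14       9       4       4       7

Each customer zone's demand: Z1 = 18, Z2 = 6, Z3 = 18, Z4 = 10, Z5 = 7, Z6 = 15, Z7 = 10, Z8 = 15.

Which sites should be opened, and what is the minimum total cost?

Open Upton only; minimum total cost 940.

For any fixed open set, each customer zone goes to its cheapest open site; total = fixed + service.
{Upton}: Z1→Upton 9·18=162, Z2→Upton 9·6=54, Z3→Upton 8·18=144, Z4→Upton 14·10=140, Z5→Upton 9·7=63, Z6→Upton 4·15=60, Z7→Upton 4·10=40, Z8→Upton 7·15=105. Service 768; fixed 172; total 940.
{Quay, Upton}: service 578 + fixed 520 = 1098
{Quay}: Z1→Quay 9·18=162, Z2→Quay 5·6=30, Z3→Quay 2·18=36, Z4→Quay 11·10=110, Z5→Quay 5·7=35, Z6→Quay 15·15=225, Z7→Quay 4·10=40, Z8→Quay 8·15=120. Service 758; fixed 348; total 1106.
{Quay, Ashby, Upton}: Z1→Quay 9·18=162, Z2→Quay 5·6=30, Z3→Quay 2·18=36, Z4→Quay 11·10=110, Z5→Quay 5·7=35, Z6→Upton 4·15=60, Z7→Quay 4·10=40, Z8→Upton 7·15=105. Service 578; fixed 842; total 1420.
No other subset beats 940.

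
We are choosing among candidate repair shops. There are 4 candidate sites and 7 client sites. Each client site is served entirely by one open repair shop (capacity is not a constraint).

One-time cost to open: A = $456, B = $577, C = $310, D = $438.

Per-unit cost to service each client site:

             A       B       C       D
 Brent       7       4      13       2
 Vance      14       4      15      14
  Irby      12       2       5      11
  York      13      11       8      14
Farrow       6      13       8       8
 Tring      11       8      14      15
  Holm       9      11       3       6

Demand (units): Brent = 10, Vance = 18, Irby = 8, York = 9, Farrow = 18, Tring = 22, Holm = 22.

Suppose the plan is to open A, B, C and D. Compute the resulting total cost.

Each client site is assigned to its cheapest site among the open ones.
{A, B, C, D}: Brent→D 2·10=20, Vance→B 4·18=72, Irby→B 2·8=16, York→C 8·9=72, Farrow→A 6·18=108, Tring→B 8·22=176, Holm→C 3·22=66. Service 530; fixed 1781; total 2311.

Total cost: 2311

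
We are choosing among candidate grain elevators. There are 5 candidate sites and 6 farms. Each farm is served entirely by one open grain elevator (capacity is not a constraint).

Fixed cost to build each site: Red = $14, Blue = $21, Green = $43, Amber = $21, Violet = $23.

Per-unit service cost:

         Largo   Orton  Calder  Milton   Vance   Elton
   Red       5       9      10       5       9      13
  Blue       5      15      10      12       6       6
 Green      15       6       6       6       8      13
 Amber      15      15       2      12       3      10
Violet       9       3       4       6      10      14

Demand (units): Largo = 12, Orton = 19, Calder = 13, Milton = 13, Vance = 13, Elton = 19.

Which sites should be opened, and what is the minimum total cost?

For any fixed open set, each farm goes to its cheapest open site; total = fixed + service.
{Blue, Amber, Violet}: Largo→Blue 5·12=60, Orton→Violet 3·19=57, Calder→Amber 2·13=26, Milton→Violet 6·13=78, Vance→Amber 3·13=39, Elton→Blue 6·19=114. Service 374; fixed 65; total 439.
{Red, Blue, Amber, Violet}: Largo→Red 5·12=60, Orton→Violet 3·19=57, Calder→Amber 2·13=26, Milton→Red 5·13=65, Vance→Amber 3·13=39, Elton→Blue 6·19=114. Service 361; fixed 79; total 440.
{Blue, Green, Amber, Violet}: service 374 + fixed 108 = 482
{Red, Blue, Green, Amber, Violet}: service 361 + fixed 122 = 483
No other subset beats 439.

Open Blue, Amber and Violet; minimum total cost 439.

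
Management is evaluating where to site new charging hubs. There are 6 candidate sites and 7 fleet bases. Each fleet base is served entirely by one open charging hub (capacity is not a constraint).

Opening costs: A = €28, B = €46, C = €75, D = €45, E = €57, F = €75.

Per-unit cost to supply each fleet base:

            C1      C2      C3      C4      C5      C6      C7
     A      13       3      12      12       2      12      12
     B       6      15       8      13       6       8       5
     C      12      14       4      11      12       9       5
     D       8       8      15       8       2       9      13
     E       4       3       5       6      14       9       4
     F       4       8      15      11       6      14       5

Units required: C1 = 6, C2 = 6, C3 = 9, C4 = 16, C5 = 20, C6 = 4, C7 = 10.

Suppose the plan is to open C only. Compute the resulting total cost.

Each fleet base is assigned to its cheapest site among the open ones.
{C}: C1→C 12·6=72, C2→C 14·6=84, C3→C 4·9=36, C4→C 11·16=176, C5→C 12·20=240, C6→C 9·4=36, C7→C 5·10=50. Service 694; fixed 75; total 769.

Total cost: 769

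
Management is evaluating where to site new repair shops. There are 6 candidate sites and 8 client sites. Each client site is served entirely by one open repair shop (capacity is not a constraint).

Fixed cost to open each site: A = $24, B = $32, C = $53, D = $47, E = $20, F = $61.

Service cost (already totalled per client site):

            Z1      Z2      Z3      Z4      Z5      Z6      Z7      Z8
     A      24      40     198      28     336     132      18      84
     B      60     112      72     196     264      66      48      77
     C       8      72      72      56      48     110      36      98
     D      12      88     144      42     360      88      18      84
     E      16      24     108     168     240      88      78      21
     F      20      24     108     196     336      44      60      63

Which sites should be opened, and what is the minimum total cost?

For any fixed open set, each client site goes to its cheapest open site; total = fixed + service.
{A, C, E}: Z1→C 8, Z2→E 24, Z3→C 72, Z4→A 28, Z5→C 48, Z6→E 88, Z7→A 18, Z8→E 21. Service 307; fixed 97; total 404.
{A, B, C, E}: service 285 + fixed 129 = 414
{A, C, E, F}: service 263 + fixed 158 = 421
{A, B, C, D, E, F}: service 263 + fixed 237 = 500
No other subset beats 404.

Open A, C and E; minimum total cost 404.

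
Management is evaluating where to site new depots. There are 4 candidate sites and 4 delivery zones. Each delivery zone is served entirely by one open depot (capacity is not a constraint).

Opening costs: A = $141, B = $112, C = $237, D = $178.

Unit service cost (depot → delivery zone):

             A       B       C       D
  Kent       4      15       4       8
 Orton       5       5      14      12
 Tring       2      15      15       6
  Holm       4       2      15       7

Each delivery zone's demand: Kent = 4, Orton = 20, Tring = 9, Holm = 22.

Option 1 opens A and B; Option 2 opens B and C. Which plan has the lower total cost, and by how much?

Option 1: {A, B}: Kent→A 4·4=16, Orton→A 5·20=100, Tring→A 2·9=18, Holm→B 2·22=44. Service 178; fixed 253; total 431.
Option 2: {B, C}: Kent→C 4·4=16, Orton→B 5·20=100, Tring→B 15·9=135, Holm→B 2·22=44. Service 295; fixed 349; total 644.
Difference: |431 − 644| = 213.

Option 1 is cheaper by 213.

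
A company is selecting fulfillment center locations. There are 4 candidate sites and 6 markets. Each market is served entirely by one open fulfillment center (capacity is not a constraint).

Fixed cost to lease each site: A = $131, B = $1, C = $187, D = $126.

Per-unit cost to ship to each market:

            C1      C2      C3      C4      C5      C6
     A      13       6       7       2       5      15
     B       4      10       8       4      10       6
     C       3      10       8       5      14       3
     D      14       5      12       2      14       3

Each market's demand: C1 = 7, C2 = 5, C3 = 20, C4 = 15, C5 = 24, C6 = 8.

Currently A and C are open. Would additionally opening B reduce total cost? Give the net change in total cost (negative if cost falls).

Current service cost with {A, C}: 365.
Adding B: each market re-picks its cheapest; new service cost 365, saving 0.
Extra fixed cost: 1. Net change = 1 − 0 = 1.
(Totals: 683 → 684.)

No — net change +1 (cost rises by 1).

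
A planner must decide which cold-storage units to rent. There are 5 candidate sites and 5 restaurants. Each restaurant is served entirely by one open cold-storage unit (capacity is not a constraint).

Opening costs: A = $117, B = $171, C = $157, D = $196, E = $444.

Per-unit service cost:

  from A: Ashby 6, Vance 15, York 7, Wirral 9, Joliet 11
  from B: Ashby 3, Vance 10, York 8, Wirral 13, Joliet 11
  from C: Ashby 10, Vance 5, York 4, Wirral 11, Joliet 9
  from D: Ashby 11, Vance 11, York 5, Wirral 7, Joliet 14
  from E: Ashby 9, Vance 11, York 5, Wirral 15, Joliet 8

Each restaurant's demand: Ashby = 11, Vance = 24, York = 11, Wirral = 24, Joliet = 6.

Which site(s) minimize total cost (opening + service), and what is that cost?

Open C only; minimum total cost 749.

For any fixed open set, each restaurant goes to its cheapest open site; total = fixed + service.
{C}: Ashby→C 10·11=110, Vance→C 5·24=120, York→C 4·11=44, Wirral→C 11·24=264, Joliet→C 9·6=54. Service 592; fixed 157; total 749.
{A, C}: service 500 + fixed 274 = 774
{B, C}: service 515 + fixed 328 = 843
{A, B, C, D, E}: Ashby→B 3·11=33, Vance→C 5·24=120, York→C 4·11=44, Wirral→D 7·24=168, Joliet→E 8·6=48. Service 413; fixed 1085; total 1498.
No other subset beats 749.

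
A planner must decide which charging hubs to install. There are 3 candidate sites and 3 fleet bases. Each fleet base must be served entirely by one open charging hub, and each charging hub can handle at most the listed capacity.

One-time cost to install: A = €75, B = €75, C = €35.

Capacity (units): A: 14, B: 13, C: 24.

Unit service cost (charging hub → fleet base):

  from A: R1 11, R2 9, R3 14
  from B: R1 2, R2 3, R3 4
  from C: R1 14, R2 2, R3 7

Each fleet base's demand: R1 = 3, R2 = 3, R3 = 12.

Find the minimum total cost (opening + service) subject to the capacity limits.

Minimum total cost: 167

Open {C}: R1→C 14·3=42, R2→C 2·3=6, R3→C 7·12=84.
Loads: C carries 18/24. Service 132; fixed 35; total 167.
Next best feasible plan costs 206.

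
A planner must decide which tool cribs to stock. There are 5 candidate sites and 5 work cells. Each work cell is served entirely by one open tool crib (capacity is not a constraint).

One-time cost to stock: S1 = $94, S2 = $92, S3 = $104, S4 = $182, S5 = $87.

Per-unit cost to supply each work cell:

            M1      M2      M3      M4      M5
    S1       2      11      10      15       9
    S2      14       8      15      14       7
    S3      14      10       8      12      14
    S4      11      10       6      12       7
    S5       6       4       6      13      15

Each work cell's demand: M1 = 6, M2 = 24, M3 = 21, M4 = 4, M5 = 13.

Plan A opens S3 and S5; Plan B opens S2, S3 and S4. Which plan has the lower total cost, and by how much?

Plan A: {S3, S5}: M1→S5 6·6=36, M2→S5 4·24=96, M3→S5 6·21=126, M4→S3 12·4=48, M5→S3 14·13=182. Service 488; fixed 191; total 679.
Plan B: {S2, S3, S4}: M1→S4 11·6=66, M2→S2 8·24=192, M3→S4 6·21=126, M4→S3 12·4=48, M5→S2 7·13=91. Service 523; fixed 378; total 901.
Difference: |679 − 901| = 222.

Plan A is cheaper by 222.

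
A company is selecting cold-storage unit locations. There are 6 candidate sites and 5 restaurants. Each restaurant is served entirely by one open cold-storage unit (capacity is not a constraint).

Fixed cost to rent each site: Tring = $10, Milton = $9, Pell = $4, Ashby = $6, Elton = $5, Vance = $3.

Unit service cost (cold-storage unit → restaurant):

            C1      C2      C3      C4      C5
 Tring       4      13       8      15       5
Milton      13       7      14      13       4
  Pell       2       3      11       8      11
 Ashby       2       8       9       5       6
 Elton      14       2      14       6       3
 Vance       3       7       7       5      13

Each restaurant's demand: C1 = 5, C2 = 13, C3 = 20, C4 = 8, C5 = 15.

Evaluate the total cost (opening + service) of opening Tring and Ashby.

Total cost: 405

Each restaurant is assigned to its cheapest site among the open ones.
{Tring, Ashby}: C1→Ashby 2·5=10, C2→Ashby 8·13=104, C3→Tring 8·20=160, C4→Ashby 5·8=40, C5→Tring 5·15=75. Service 389; fixed 16; total 405.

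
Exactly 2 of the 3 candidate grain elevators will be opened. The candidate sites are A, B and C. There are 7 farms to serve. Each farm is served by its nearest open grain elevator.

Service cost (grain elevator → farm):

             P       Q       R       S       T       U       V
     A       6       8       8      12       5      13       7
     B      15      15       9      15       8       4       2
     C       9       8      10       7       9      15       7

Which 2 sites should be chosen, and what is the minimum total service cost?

Choose A and B; total service cost 45.

With exactly 2 open, each farm uses its cheapest among the chosen.
{A, B}: P→A 6, Q→A 8, R→A 8, S→A 12, T→A 5, U→B 4, V→B 2. Service cost 45.
{B, C}: service cost 47
{A, C}: service cost 54
Among all 3 size-2 choices, {A, B} is lowest.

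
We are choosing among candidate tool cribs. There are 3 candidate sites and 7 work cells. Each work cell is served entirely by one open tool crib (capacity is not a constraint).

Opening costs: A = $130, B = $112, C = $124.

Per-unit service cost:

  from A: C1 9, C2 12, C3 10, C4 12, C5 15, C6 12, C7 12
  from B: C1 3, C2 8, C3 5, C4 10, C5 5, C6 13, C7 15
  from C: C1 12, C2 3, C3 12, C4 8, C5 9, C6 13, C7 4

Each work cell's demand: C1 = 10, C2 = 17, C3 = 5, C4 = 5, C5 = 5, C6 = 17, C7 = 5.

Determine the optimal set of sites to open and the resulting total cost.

For any fixed open set, each work cell goes to its cheapest open site; total = fixed + service.
{B, C}: C1→B 3·10=30, C2→C 3·17=51, C3→B 5·5=25, C4→C 8·5=40, C5→B 5·5=25, C6→B 13·17=221, C7→C 4·5=20. Service 412; fixed 236; total 648.
{B}: service 562 + fixed 112 = 674
{C}: service 557 + fixed 124 = 681
{A, B, C}: service 395 + fixed 366 = 761
No other subset beats 648.

Open B and C; minimum total cost 648.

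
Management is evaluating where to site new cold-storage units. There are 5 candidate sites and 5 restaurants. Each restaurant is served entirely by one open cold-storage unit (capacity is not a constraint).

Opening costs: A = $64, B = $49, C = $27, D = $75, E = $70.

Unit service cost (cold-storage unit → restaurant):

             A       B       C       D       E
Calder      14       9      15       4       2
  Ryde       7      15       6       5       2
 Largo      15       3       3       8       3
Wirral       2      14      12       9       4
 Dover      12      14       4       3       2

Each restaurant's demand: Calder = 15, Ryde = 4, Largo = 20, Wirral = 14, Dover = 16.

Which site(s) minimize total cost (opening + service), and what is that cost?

For any fixed open set, each restaurant goes to its cheapest open site; total = fixed + service.
{E}: Calder→E 2·15=30, Ryde→E 2·4=8, Largo→E 3·20=60, Wirral→E 4·14=56, Dover→E 2·16=32. Service 186; fixed 70; total 256.
{C, E}: service 186 + fixed 97 = 283
{A, E}: service 158 + fixed 134 = 292
{A, B, C, D, E}: Calder→E 2·15=30, Ryde→E 2·4=8, Largo→B 3·20=60, Wirral→A 2·14=28, Dover→E 2·16=32. Service 158; fixed 285; total 443.
No other subset beats 256.

Open E only; minimum total cost 256.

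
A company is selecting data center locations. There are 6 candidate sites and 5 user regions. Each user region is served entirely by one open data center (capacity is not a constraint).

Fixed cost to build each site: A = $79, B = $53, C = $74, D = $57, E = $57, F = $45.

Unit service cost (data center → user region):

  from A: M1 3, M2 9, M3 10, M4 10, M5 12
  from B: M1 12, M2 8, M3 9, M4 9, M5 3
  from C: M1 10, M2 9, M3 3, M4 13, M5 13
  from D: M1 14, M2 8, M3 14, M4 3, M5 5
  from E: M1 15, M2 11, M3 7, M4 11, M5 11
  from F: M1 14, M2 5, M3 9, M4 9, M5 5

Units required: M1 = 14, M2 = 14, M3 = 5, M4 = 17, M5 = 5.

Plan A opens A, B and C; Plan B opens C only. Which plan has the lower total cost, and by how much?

Plan A is cheaper by 98.

Plan A: {A, B, C}: M1→A 3·14=42, M2→B 8·14=112, M3→C 3·5=15, M4→B 9·17=153, M5→B 3·5=15. Service 337; fixed 206; total 543.
Plan B: {C}: M1→C 10·14=140, M2→C 9·14=126, M3→C 3·5=15, M4→C 13·17=221, M5→C 13·5=65. Service 567; fixed 74; total 641.
Difference: |543 − 641| = 98.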